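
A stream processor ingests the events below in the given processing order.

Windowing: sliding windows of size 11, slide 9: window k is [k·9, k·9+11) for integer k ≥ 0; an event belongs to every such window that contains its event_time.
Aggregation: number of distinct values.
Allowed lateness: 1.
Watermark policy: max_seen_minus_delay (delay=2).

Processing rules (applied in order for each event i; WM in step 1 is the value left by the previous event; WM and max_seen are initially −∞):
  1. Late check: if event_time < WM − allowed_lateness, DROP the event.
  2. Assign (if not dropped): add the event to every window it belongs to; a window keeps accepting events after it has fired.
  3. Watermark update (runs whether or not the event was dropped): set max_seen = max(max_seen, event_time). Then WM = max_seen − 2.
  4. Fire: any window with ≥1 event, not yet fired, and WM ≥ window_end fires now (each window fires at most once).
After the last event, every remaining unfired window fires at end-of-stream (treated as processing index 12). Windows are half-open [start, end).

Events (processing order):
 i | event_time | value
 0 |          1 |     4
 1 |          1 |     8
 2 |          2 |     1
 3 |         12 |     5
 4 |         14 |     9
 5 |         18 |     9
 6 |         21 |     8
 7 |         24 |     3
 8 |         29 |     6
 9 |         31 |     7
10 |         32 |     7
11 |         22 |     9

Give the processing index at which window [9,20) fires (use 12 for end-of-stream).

i=0 t=1 v=4: → [0,11); WM=-1
i=1 t=1 v=8: → [0,11); WM=-1
i=2 t=2 v=1: → [0,11); WM=0
i=3 t=12 v=5: → [9,20); WM=10
i=4 t=14 v=9: → [9,20); WM=12; [0,11) fires=3
i=5 t=18 v=9: → [18,29),[9,20); WM=16
i=6 t=21 v=8: → [18,29); WM=19
i=7 t=24 v=3: → [18,29); WM=22; [9,20) fires=2
i=8 t=29 v=6: → [27,38); WM=27
i=9 t=31 v=7: → [27,38); WM=29; [18,29) fires=3
i=10 t=32 v=7: → [27,38); WM=30
i=11 t=22 v=9: DROP (t<30-1); WM=30

7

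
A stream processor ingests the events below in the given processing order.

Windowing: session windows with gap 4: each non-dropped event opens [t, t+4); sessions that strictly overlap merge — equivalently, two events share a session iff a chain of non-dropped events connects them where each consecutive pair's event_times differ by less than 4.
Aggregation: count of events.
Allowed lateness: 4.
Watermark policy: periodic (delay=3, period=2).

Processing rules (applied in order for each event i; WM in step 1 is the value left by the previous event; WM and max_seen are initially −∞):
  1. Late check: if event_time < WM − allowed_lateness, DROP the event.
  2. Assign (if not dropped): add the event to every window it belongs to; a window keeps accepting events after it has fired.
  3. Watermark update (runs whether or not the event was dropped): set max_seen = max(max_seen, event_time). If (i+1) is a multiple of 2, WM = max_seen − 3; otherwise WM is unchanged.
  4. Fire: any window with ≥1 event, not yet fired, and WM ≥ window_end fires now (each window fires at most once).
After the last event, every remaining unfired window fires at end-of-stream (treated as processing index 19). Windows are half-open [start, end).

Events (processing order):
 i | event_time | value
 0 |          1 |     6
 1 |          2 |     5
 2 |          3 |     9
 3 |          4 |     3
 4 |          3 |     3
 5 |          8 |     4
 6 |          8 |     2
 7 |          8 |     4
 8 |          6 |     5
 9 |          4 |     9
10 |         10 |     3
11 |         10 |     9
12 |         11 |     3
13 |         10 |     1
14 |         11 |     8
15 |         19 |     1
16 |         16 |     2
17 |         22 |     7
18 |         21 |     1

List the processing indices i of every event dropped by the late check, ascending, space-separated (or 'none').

none

i=0 t=1 v=6: → [1,5); WM=−∞
i=1 t=2 v=5: → [1,6); WM=-1
i=2 t=3 v=9: → [1,7); WM=-1
i=3 t=4 v=3: → [1,8); WM=1
i=4 t=3 v=3: → [1,8); WM=1
i=5 t=8 v=4: → [8,12); WM=5
i=6 t=8 v=2: → [8,12); WM=5
i=7 t=8 v=4: → [8,12); WM=5
i=8 t=6 v=5: → [1,12); WM=5
i=9 t=4 v=9: → [1,12); WM=5
i=10 t=10 v=3: → [1,14); WM=5
i=11 t=10 v=9: → [1,14); WM=7
i=12 t=11 v=3: → [1,15); WM=7
i=13 t=10 v=1: → [1,15); WM=8
i=14 t=11 v=8: → [1,15); WM=8
i=15 t=19 v=1: → [19,23); WM=16
i=16 t=16 v=2: → [16,23); WM=16
i=17 t=22 v=7: → [16,26); WM=19
i=18 t=21 v=1: → [16,26); WM=19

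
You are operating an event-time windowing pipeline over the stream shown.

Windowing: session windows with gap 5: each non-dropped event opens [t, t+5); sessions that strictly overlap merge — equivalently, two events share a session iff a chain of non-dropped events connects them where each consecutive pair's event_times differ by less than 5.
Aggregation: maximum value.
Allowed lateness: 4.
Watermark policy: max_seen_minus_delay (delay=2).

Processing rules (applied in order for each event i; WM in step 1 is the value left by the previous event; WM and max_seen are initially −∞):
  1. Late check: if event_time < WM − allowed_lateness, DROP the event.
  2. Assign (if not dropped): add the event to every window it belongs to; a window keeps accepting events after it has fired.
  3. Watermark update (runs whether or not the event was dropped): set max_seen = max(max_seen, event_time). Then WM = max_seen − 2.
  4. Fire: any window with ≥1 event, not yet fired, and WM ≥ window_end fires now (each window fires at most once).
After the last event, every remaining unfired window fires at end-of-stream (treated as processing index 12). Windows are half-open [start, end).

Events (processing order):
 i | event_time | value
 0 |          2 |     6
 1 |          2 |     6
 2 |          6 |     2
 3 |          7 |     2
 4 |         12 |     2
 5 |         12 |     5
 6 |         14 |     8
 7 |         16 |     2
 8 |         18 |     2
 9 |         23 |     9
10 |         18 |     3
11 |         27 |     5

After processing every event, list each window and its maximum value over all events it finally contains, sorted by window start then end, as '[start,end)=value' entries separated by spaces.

[2,12)=6 [12,23)=8 [23,32)=9

i=0 t=2 v=6: → [2,7); WM=0
i=1 t=2 v=6: → [2,7); WM=0
i=2 t=6 v=2: → [2,11); WM=4
i=3 t=7 v=2: → [2,12); WM=5
i=4 t=12 v=2: → [12,17); WM=10
i=5 t=12 v=5: → [12,17); WM=10
i=6 t=14 v=8: → [12,19); WM=12
i=7 t=16 v=2: → [12,21); WM=14
i=8 t=18 v=2: → [12,23); WM=16
i=9 t=23 v=9: → [23,28); WM=21
i=10 t=18 v=3: → [12,23); WM=21
i=11 t=27 v=5: → [23,32); WM=25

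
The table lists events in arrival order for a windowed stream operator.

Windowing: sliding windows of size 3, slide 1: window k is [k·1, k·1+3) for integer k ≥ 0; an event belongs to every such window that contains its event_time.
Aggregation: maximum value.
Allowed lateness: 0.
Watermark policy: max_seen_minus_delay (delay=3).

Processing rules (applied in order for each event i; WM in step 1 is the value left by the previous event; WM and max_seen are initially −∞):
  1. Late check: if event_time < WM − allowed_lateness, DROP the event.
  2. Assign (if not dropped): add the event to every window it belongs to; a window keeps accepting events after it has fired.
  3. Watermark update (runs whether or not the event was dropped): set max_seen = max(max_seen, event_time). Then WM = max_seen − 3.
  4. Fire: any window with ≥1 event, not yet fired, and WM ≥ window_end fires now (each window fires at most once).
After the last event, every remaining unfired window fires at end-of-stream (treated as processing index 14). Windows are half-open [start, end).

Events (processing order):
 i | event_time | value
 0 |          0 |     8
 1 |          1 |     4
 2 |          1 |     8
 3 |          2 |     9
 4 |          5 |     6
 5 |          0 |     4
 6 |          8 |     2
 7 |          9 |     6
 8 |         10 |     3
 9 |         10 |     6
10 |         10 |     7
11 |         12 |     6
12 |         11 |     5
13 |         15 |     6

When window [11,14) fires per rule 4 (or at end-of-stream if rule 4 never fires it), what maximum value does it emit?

i=0 t=0 v=8: → [0,3); WM=-3
i=1 t=1 v=4: → [1,4),[0,3); WM=-2
i=2 t=1 v=8: → [1,4),[0,3); WM=-2
i=3 t=2 v=9: → [2,5),[1,4),[0,3); WM=-1
i=4 t=5 v=6: → [5,8),[4,7),[3,6); WM=2
i=5 t=0 v=4: DROP (t<2-0); WM=2
i=6 t=8 v=2: → [8,11),[7,10),[6,9); WM=5; [0,3) fires=9 [1,4) fires=9 [2,5) fires=9
i=7 t=9 v=6: → [9,12),[8,11),[7,10); WM=6; [3,6) fires=6
i=8 t=10 v=3: → [10,13),[9,12),[8,11); WM=7; [4,7) fires=6
i=9 t=10 v=6: → [10,13),[9,12),[8,11); WM=7
i=10 t=10 v=7: → [10,13),[9,12),[8,11); WM=7
i=11 t=12 v=6: → [12,15),[11,14),[10,13); WM=9; [5,8) fires=6 [6,9) fires=2
i=12 t=11 v=5: → [11,14),[10,13),[9,12); WM=9
i=13 t=15 v=6: → [15,18),[14,17),[13,16); WM=12; [7,10) fires=6 [8,11) fires=7 [9,12) fires=7

6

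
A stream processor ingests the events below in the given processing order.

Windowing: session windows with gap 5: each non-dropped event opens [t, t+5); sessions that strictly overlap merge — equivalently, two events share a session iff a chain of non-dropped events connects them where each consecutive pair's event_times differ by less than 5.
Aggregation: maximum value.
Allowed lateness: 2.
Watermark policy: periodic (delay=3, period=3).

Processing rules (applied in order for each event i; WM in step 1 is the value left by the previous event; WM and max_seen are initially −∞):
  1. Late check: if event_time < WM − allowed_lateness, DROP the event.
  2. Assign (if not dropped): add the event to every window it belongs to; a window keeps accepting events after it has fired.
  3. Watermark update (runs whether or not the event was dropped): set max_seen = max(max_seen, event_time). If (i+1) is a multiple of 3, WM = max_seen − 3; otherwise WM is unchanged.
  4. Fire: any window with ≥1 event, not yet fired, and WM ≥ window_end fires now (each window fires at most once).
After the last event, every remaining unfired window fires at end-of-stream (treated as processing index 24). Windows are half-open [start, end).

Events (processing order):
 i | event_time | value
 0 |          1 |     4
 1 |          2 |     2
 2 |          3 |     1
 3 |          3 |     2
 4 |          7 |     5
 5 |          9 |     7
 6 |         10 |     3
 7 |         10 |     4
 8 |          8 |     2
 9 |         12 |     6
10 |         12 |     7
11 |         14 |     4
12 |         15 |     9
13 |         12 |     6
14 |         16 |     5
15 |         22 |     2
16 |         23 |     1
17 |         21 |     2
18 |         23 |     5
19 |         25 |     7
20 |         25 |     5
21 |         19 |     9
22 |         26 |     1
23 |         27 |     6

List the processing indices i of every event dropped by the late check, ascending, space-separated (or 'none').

21

i=0 t=1 v=4: → [1,6); WM=−∞
i=1 t=2 v=2: → [1,7); WM=−∞
i=2 t=3 v=1: → [1,8); WM=0
i=3 t=3 v=2: → [1,8); WM=0
i=4 t=7 v=5: → [1,12); WM=0
i=5 t=9 v=7: → [1,14); WM=6
i=6 t=10 v=3: → [1,15); WM=6
i=7 t=10 v=4: → [1,15); WM=6
i=8 t=8 v=2: → [1,15); WM=7
i=9 t=12 v=6: → [1,17); WM=7
i=10 t=12 v=7: → [1,17); WM=7
i=11 t=14 v=4: → [1,19); WM=11
i=12 t=15 v=9: → [1,20); WM=11
i=13 t=12 v=6: → [1,20); WM=11
i=14 t=16 v=5: → [1,21); WM=13
i=15 t=22 v=2: → [22,27); WM=13
i=16 t=23 v=1: → [22,28); WM=13
i=17 t=21 v=2: → [21,28); WM=20
i=18 t=23 v=5: → [21,28); WM=20
i=19 t=25 v=7: → [21,30); WM=20
i=20 t=25 v=5: → [21,30); WM=22
i=21 t=19 v=9: DROP (t<22-2); WM=22
i=22 t=26 v=1: → [21,31); WM=22
i=23 t=27 v=6: → [21,32); WM=24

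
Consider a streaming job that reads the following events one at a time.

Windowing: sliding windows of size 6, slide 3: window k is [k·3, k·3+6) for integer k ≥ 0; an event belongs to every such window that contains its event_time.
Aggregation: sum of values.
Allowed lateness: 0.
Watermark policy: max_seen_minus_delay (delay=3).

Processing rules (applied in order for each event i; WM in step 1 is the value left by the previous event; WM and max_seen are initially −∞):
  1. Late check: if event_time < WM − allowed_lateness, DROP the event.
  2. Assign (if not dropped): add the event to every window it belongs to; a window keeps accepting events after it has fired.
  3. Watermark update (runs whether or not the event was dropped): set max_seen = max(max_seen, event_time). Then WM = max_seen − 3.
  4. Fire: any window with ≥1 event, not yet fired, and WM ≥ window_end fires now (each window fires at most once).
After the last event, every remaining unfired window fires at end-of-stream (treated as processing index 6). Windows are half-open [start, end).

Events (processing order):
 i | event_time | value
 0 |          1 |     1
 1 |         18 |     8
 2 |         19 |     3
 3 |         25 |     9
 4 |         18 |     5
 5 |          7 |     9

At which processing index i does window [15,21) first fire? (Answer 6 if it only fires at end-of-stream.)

i=0 t=1 v=1: → [0,6); WM=-2
i=1 t=18 v=8: → [18,24),[15,21); WM=15; [0,6) fires=1
i=2 t=19 v=3: → [18,24),[15,21); WM=16
i=3 t=25 v=9: → [24,30),[21,27); WM=22; [15,21) fires=11
i=4 t=18 v=5: DROP (t<22-0); WM=22
i=5 t=7 v=9: DROP (t<22-0); WM=22

3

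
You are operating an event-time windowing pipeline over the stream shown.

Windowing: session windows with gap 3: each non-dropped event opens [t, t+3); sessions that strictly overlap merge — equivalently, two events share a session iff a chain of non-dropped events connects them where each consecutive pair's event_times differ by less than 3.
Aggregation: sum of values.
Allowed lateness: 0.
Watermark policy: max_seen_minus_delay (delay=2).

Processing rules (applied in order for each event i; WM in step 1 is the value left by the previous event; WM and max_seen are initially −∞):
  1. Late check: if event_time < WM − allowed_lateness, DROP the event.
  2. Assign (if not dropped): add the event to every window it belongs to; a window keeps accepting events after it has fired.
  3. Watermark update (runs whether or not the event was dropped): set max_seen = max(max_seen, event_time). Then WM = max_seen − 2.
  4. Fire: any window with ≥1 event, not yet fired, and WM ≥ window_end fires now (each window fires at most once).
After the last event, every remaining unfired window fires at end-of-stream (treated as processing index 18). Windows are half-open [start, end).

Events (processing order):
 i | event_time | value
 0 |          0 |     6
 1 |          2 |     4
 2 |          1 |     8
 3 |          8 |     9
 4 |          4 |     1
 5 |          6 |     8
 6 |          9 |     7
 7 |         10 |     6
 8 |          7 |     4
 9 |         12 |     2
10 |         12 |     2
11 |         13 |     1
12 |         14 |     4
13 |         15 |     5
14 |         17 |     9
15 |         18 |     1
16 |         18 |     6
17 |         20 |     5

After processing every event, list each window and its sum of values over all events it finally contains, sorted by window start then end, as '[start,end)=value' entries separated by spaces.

[0,5)=18 [6,23)=65

i=0 t=0 v=6: → [0,3); WM=-2
i=1 t=2 v=4: → [0,5); WM=0
i=2 t=1 v=8: → [0,5); WM=0
i=3 t=8 v=9: → [8,11); WM=6
i=4 t=4 v=1: DROP (t<6-0); WM=6
i=5 t=6 v=8: → [6,11); WM=6
i=6 t=9 v=7: → [6,12); WM=7
i=7 t=10 v=6: → [6,13); WM=8
i=8 t=7 v=4: DROP (t<8-0); WM=8
i=9 t=12 v=2: → [6,15); WM=10
i=10 t=12 v=2: → [6,15); WM=10
i=11 t=13 v=1: → [6,16); WM=11
i=12 t=14 v=4: → [6,17); WM=12
i=13 t=15 v=5: → [6,18); WM=13
i=14 t=17 v=9: → [6,20); WM=15
i=15 t=18 v=1: → [6,21); WM=16
i=16 t=18 v=6: → [6,21); WM=16
i=17 t=20 v=5: → [6,23); WM=18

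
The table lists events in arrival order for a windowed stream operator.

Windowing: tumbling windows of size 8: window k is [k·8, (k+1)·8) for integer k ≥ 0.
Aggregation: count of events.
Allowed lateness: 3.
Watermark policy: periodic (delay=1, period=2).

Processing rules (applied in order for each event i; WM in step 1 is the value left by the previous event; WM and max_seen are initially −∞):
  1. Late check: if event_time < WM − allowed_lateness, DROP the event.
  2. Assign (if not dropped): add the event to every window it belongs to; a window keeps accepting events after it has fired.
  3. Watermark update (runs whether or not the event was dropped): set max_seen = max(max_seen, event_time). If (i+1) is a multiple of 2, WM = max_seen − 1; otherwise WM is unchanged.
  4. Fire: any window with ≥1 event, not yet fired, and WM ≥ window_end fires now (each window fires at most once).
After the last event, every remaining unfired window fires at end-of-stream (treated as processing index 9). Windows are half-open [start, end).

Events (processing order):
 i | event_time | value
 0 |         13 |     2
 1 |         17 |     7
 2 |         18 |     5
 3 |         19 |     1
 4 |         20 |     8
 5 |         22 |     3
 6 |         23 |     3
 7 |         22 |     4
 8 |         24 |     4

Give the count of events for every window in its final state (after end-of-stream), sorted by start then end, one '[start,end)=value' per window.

i=0 t=13 v=2: → [8,16); WM=−∞
i=1 t=17 v=7: → [16,24); WM=16; [8,16) fires=1
i=2 t=18 v=5: → [16,24); WM=16
i=3 t=19 v=1: → [16,24); WM=18
i=4 t=20 v=8: → [16,24); WM=18
i=5 t=22 v=3: → [16,24); WM=21
i=6 t=23 v=3: → [16,24); WM=21
i=7 t=22 v=4: → [16,24); WM=22
i=8 t=24 v=4: → [24,32); WM=22

[8,16)=1 [16,24)=7 [24,32)=1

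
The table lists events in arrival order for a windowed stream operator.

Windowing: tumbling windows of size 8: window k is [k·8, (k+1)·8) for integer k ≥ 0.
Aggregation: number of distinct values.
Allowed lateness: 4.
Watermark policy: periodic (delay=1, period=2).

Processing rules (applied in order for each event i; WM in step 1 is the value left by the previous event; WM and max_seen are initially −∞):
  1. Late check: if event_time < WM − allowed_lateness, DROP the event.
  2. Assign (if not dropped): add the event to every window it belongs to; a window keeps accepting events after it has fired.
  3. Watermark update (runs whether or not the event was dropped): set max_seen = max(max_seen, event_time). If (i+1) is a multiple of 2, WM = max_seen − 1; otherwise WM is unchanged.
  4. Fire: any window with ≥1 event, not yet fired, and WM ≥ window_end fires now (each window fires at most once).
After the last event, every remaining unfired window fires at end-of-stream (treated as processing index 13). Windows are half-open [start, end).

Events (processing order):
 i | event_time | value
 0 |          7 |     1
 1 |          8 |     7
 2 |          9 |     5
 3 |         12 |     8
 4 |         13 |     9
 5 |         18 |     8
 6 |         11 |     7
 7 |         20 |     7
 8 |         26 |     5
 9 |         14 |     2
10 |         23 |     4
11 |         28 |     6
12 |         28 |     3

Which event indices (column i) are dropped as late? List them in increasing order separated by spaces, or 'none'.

6 9

i=0 t=7 v=1: → [0,8); WM=−∞
i=1 t=8 v=7: → [8,16); WM=7
i=2 t=9 v=5: → [8,16); WM=7
i=3 t=12 v=8: → [8,16); WM=11; [0,8) fires=1
i=4 t=13 v=9: → [8,16); WM=11
i=5 t=18 v=8: → [16,24); WM=17; [8,16) fires=4
i=6 t=11 v=7: DROP (t<17-4); WM=17
i=7 t=20 v=7: → [16,24); WM=19
i=8 t=26 v=5: → [24,32); WM=19
i=9 t=14 v=2: DROP (t<19-4); WM=25; [16,24) fires=2
i=10 t=23 v=4: → [16,24); WM=25
i=11 t=28 v=6: → [24,32); WM=27
i=12 t=28 v=3: → [24,32); WM=27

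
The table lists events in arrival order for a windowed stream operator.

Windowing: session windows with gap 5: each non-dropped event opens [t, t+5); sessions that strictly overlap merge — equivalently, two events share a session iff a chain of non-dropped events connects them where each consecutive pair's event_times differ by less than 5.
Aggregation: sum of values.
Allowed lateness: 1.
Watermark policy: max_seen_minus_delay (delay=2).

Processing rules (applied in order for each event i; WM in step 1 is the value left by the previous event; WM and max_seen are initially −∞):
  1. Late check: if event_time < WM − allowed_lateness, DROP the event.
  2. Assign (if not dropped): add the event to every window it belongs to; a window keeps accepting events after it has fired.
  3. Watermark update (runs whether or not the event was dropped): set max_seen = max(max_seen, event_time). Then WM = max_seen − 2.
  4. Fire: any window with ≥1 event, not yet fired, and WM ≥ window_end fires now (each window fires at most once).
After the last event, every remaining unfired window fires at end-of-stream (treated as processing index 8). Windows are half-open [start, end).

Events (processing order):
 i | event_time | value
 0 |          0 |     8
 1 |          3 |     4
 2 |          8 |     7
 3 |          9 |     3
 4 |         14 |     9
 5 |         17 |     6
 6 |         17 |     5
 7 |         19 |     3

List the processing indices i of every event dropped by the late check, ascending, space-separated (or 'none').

none

i=0 t=0 v=8: → [0,5); WM=-2
i=1 t=3 v=4: → [0,8); WM=1
i=2 t=8 v=7: → [8,13); WM=6
i=3 t=9 v=3: → [8,14); WM=7
i=4 t=14 v=9: → [14,19); WM=12
i=5 t=17 v=6: → [14,22); WM=15
i=6 t=17 v=5: → [14,22); WM=15
i=7 t=19 v=3: → [14,24); WM=17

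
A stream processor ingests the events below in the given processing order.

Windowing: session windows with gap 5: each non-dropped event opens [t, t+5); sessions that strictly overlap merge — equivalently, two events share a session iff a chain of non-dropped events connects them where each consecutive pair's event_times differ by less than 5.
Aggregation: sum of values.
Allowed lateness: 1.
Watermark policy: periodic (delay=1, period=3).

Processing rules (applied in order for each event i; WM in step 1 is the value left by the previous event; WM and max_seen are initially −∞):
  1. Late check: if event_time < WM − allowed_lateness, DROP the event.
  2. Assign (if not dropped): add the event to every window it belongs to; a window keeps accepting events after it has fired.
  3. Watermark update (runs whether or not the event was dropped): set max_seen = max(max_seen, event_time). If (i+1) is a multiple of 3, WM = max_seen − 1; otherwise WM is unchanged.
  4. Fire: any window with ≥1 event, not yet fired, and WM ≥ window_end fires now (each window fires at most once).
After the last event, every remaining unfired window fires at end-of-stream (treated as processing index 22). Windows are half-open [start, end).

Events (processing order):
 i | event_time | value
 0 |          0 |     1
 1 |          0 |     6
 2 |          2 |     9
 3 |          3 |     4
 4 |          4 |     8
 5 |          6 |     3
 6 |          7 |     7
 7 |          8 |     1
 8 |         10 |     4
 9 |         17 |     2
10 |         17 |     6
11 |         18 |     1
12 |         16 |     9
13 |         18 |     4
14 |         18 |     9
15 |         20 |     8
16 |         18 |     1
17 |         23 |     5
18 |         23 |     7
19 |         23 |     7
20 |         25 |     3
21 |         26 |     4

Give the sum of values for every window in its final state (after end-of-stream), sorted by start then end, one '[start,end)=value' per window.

[0,15)=43 [16,31)=66

i=0 t=0 v=1: → [0,5); WM=−∞
i=1 t=0 v=6: → [0,5); WM=−∞
i=2 t=2 v=9: → [0,7); WM=1
i=3 t=3 v=4: → [0,8); WM=1
i=4 t=4 v=8: → [0,9); WM=1
i=5 t=6 v=3: → [0,11); WM=5
i=6 t=7 v=7: → [0,12); WM=5
i=7 t=8 v=1: → [0,13); WM=5
i=8 t=10 v=4: → [0,15); WM=9
i=9 t=17 v=2: → [17,22); WM=9
i=10 t=17 v=6: → [17,22); WM=9
i=11 t=18 v=1: → [17,23); WM=17
i=12 t=16 v=9: → [16,23); WM=17
i=13 t=18 v=4: → [16,23); WM=17
i=14 t=18 v=9: → [16,23); WM=17
i=15 t=20 v=8: → [16,25); WM=17
i=16 t=18 v=1: → [16,25); WM=17
i=17 t=23 v=5: → [16,28); WM=22
i=18 t=23 v=7: → [16,28); WM=22
i=19 t=23 v=7: → [16,28); WM=22
i=20 t=25 v=3: → [16,30); WM=24
i=21 t=26 v=4: → [16,31); WM=24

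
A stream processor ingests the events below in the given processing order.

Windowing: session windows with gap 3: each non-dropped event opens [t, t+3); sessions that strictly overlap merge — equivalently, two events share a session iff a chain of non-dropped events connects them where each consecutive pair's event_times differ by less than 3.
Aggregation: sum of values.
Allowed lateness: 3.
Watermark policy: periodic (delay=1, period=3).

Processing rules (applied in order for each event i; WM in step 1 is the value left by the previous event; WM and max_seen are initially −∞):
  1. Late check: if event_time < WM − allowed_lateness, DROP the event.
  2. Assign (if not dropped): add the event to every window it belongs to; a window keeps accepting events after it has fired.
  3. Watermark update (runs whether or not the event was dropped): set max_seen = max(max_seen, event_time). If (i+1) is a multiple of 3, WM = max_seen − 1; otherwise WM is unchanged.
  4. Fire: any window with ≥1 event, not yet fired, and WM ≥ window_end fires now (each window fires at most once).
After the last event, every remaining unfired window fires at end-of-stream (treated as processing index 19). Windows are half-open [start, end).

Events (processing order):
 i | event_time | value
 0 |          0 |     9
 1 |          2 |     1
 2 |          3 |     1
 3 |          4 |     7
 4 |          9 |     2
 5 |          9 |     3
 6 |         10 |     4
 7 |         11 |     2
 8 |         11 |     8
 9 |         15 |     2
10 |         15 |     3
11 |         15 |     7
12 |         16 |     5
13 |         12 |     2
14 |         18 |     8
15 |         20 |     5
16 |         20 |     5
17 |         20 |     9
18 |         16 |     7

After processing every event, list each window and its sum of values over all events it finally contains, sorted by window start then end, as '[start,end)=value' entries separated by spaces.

[0,7)=18 [9,15)=21 [15,23)=51

i=0 t=0 v=9: → [0,3); WM=−∞
i=1 t=2 v=1: → [0,5); WM=−∞
i=2 t=3 v=1: → [0,6); WM=2
i=3 t=4 v=7: → [0,7); WM=2
i=4 t=9 v=2: → [9,12); WM=2
i=5 t=9 v=3: → [9,12); WM=8
i=6 t=10 v=4: → [9,13); WM=8
i=7 t=11 v=2: → [9,14); WM=8
i=8 t=11 v=8: → [9,14); WM=10
i=9 t=15 v=2: → [15,18); WM=10
i=10 t=15 v=3: → [15,18); WM=10
i=11 t=15 v=7: → [15,18); WM=14
i=12 t=16 v=5: → [15,19); WM=14
i=13 t=12 v=2: → [9,15); WM=14
i=14 t=18 v=8: → [15,21); WM=17
i=15 t=20 v=5: → [15,23); WM=17
i=16 t=20 v=5: → [15,23); WM=17
i=17 t=20 v=9: → [15,23); WM=19
i=18 t=16 v=7: → [15,23); WM=19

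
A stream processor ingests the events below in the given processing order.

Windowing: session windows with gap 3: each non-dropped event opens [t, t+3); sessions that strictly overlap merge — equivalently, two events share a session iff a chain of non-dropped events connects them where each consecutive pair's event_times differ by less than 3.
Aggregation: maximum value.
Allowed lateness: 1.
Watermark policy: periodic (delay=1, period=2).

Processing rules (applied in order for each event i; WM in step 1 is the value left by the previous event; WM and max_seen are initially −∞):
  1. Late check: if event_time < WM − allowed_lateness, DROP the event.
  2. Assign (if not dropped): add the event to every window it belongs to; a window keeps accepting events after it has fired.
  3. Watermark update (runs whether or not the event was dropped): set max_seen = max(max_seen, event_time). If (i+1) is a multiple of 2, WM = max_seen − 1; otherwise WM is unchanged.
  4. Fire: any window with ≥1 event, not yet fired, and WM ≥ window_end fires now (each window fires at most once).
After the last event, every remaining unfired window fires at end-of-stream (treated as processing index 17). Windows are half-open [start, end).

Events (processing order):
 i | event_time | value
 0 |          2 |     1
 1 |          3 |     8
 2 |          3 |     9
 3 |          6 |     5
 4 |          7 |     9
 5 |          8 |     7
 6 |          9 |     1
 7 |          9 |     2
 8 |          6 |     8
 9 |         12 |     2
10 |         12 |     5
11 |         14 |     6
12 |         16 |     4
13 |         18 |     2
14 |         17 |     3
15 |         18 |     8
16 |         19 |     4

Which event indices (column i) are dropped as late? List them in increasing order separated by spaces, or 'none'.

8

i=0 t=2 v=1: → [2,5); WM=−∞
i=1 t=3 v=8: → [2,6); WM=2
i=2 t=3 v=9: → [2,6); WM=2
i=3 t=6 v=5: → [6,9); WM=5
i=4 t=7 v=9: → [6,10); WM=5
i=5 t=8 v=7: → [6,11); WM=7
i=6 t=9 v=1: → [6,12); WM=7
i=7 t=9 v=2: → [6,12); WM=8
i=8 t=6 v=8: DROP (t<8-1); WM=8
i=9 t=12 v=2: → [12,15); WM=11
i=10 t=12 v=5: → [12,15); WM=11
i=11 t=14 v=6: → [12,17); WM=13
i=12 t=16 v=4: → [12,19); WM=13
i=13 t=18 v=2: → [12,21); WM=17
i=14 t=17 v=3: → [12,21); WM=17
i=15 t=18 v=8: → [12,21); WM=17
i=16 t=19 v=4: → [12,22); WM=17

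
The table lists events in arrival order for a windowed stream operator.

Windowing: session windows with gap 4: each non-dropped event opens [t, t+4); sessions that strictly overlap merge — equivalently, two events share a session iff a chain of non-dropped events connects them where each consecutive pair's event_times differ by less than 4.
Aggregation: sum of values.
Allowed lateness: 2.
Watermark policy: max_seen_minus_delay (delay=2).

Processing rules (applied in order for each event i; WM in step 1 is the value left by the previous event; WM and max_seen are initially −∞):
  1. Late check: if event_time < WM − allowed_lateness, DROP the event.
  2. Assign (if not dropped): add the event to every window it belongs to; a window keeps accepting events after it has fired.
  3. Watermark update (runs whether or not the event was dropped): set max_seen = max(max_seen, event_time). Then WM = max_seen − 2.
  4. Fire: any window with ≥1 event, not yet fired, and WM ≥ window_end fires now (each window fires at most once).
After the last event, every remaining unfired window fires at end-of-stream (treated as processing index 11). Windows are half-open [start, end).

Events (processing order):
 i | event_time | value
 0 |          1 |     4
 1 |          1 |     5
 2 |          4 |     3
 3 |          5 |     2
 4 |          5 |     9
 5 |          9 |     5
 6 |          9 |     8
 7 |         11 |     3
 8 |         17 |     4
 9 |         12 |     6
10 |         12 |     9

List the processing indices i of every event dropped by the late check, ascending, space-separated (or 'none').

i=0 t=1 v=4: → [1,5); WM=-1
i=1 t=1 v=5: → [1,5); WM=-1
i=2 t=4 v=3: → [1,8); WM=2
i=3 t=5 v=2: → [1,9); WM=3
i=4 t=5 v=9: → [1,9); WM=3
i=5 t=9 v=5: → [9,13); WM=7
i=6 t=9 v=8: → [9,13); WM=7
i=7 t=11 v=3: → [9,15); WM=9
i=8 t=17 v=4: → [17,21); WM=15
i=9 t=12 v=6: DROP (t<15-2); WM=15
i=10 t=12 v=9: DROP (t<15-2); WM=15

9 10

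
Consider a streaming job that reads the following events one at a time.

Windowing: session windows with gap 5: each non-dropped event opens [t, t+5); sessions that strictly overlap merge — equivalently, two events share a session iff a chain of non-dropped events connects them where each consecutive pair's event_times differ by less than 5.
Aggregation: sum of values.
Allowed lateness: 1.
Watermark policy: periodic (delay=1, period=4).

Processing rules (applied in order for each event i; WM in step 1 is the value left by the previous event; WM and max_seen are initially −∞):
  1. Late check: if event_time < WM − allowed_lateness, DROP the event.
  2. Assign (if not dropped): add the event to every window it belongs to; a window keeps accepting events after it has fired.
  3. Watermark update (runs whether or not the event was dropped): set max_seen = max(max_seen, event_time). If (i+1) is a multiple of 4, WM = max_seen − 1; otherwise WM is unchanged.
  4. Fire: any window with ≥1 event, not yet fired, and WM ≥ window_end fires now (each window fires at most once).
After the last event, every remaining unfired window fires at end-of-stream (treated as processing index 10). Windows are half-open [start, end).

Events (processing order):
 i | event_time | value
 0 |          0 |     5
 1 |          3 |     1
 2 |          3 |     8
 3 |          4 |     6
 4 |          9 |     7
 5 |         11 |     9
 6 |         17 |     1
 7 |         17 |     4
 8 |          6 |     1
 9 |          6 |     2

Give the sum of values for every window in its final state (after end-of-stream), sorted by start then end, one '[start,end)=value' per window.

i=0 t=0 v=5: → [0,5); WM=−∞
i=1 t=3 v=1: → [0,8); WM=−∞
i=2 t=3 v=8: → [0,8); WM=−∞
i=3 t=4 v=6: → [0,9); WM=3
i=4 t=9 v=7: → [9,14); WM=3
i=5 t=11 v=9: → [9,16); WM=3
i=6 t=17 v=1: → [17,22); WM=3
i=7 t=17 v=4: → [17,22); WM=16
i=8 t=6 v=1: DROP (t<16-1); WM=16
i=9 t=6 v=2: DROP (t<16-1); WM=16

[0,9)=20 [9,16)=16 [17,22)=5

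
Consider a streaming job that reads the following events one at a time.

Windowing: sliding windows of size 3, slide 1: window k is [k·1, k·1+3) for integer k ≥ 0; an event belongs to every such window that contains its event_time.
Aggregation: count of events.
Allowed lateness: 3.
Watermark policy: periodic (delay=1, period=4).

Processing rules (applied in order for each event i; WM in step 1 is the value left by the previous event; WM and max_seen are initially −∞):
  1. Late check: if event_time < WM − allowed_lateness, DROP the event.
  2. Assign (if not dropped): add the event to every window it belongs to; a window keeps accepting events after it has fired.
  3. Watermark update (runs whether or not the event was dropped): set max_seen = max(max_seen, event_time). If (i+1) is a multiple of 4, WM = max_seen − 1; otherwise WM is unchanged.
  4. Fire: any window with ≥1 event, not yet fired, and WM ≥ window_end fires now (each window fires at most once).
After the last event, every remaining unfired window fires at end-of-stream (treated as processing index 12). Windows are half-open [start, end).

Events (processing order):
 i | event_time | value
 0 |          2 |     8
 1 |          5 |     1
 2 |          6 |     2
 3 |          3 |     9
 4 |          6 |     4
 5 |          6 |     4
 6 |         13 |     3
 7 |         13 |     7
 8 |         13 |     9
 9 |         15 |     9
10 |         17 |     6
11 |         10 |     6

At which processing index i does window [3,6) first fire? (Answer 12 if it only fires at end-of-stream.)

7

i=0 t=2 v=8: → [2,5),[1,4),[0,3); WM=−∞
i=1 t=5 v=1: → [5,8),[4,7),[3,6); WM=−∞
i=2 t=6 v=2: → [6,9),[5,8),[4,7); WM=−∞
i=3 t=3 v=9: → [3,6),[2,5),[1,4); WM=5; [0,3) fires=1 [1,4) fires=2 [2,5) fires=2
i=4 t=6 v=4: → [6,9),[5,8),[4,7); WM=5
i=5 t=6 v=4: → [6,9),[5,8),[4,7); WM=5
i=6 t=13 v=3: → [13,16),[12,15),[11,14); WM=5
i=7 t=13 v=7: → [13,16),[12,15),[11,14); WM=12; [3,6) fires=2 [4,7) fires=4 [5,8) fires=4 [6,9) fires=3
i=8 t=13 v=9: → [13,16),[12,15),[11,14); WM=12
i=9 t=15 v=9: → [15,18),[14,17),[13,16); WM=12
i=10 t=17 v=6: → [17,20),[16,19),[15,18); WM=12
i=11 t=10 v=6: → [10,13),[9,12),[8,11); WM=16; [8,11) fires=1 [9,12) fires=1 [10,13) fires=1 [11,14) fires=3 [12,15) fires=3 [13,16) fires=4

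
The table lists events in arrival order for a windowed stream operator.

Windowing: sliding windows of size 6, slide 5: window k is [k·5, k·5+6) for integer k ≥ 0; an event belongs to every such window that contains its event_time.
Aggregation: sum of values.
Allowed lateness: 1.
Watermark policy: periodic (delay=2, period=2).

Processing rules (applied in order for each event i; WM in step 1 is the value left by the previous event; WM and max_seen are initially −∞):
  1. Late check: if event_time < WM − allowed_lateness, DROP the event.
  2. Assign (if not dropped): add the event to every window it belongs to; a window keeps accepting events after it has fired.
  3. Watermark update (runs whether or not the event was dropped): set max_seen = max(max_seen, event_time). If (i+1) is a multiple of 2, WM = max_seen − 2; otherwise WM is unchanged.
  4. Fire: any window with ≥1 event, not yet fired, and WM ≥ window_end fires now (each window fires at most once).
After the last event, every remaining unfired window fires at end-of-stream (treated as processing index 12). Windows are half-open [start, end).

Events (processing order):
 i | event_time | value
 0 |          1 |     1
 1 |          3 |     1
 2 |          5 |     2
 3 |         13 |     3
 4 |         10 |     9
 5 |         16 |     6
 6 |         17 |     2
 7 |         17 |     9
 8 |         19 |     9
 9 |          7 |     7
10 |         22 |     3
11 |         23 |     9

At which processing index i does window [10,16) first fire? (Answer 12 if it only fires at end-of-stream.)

i=0 t=1 v=1: → [0,6); WM=−∞
i=1 t=3 v=1: → [0,6); WM=1
i=2 t=5 v=2: → [5,11),[0,6); WM=1
i=3 t=13 v=3: → [10,16); WM=11; [0,6) fires=4 [5,11) fires=2
i=4 t=10 v=9: → [10,16),[5,11); WM=11
i=5 t=16 v=6: → [15,21); WM=14
i=6 t=17 v=2: → [15,21); WM=14
i=7 t=17 v=9: → [15,21); WM=15
i=8 t=19 v=9: → [15,21); WM=15
i=9 t=7 v=7: DROP (t<15-1); WM=17; [10,16) fires=12
i=10 t=22 v=3: → [20,26); WM=17
i=11 t=23 v=9: → [20,26); WM=21; [15,21) fires=26

9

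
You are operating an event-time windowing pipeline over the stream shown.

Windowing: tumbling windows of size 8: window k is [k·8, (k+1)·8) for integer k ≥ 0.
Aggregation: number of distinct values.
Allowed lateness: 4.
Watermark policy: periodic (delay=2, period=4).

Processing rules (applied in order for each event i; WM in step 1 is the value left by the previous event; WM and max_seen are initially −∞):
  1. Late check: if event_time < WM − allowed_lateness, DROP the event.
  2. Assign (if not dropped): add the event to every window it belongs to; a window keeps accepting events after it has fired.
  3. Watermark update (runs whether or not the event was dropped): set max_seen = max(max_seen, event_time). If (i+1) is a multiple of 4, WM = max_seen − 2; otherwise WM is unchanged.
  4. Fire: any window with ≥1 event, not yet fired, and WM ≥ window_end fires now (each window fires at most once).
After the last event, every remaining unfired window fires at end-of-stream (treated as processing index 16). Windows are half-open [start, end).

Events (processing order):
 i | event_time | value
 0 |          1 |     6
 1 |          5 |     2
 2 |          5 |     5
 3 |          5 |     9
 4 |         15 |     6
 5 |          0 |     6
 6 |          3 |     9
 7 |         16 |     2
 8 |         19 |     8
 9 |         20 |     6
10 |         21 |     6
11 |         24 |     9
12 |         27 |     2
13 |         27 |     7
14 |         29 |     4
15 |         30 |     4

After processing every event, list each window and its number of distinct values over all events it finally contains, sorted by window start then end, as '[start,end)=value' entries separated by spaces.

i=0 t=1 v=6: → [0,8); WM=−∞
i=1 t=5 v=2: → [0,8); WM=−∞
i=2 t=5 v=5: → [0,8); WM=−∞
i=3 t=5 v=9: → [0,8); WM=3
i=4 t=15 v=6: → [8,16); WM=3
i=5 t=0 v=6: → [0,8); WM=3
i=6 t=3 v=9: → [0,8); WM=3
i=7 t=16 v=2: → [16,24); WM=14; [0,8) fires=4
i=8 t=19 v=8: → [16,24); WM=14
i=9 t=20 v=6: → [16,24); WM=14
i=10 t=21 v=6: → [16,24); WM=14
i=11 t=24 v=9: → [24,32); WM=22; [8,16) fires=1
i=12 t=27 v=2: → [24,32); WM=22
i=13 t=27 v=7: → [24,32); WM=22
i=14 t=29 v=4: → [24,32); WM=22
i=15 t=30 v=4: → [24,32); WM=28; [16,24) fires=3

[0,8)=4 [8,16)=1 [16,24)=3 [24,32)=4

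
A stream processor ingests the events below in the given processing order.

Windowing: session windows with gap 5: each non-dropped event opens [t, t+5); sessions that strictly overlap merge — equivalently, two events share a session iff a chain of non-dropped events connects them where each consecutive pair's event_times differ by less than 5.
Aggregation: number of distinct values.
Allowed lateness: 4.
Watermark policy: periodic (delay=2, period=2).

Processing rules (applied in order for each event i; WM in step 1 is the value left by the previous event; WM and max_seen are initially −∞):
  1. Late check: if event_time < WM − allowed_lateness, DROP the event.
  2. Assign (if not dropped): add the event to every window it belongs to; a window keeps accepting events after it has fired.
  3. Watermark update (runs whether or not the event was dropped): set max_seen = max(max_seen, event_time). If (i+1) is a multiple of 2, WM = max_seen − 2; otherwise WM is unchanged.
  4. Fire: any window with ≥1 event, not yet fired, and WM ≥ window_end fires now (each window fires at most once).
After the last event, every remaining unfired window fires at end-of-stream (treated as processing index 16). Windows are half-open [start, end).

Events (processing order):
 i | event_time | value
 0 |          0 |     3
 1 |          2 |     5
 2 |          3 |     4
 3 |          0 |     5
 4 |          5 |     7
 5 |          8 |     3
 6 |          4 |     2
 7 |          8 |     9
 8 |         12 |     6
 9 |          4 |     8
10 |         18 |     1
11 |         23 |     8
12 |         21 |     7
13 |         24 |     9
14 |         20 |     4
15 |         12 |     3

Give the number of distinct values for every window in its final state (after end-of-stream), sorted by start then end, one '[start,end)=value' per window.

i=0 t=0 v=3: → [0,5); WM=−∞
i=1 t=2 v=5: → [0,7); WM=0
i=2 t=3 v=4: → [0,8); WM=0
i=3 t=0 v=5: → [0,8); WM=1
i=4 t=5 v=7: → [0,10); WM=1
i=5 t=8 v=3: → [0,13); WM=6
i=6 t=4 v=2: → [0,13); WM=6
i=7 t=8 v=9: → [0,13); WM=6
i=8 t=12 v=6: → [0,17); WM=6
i=9 t=4 v=8: → [0,17); WM=10
i=10 t=18 v=1: → [18,23); WM=10
i=11 t=23 v=8: → [23,28); WM=21
i=12 t=21 v=7: → [18,28); WM=21
i=13 t=24 v=9: → [18,29); WM=22
i=14 t=20 v=4: → [18,29); WM=22
i=15 t=12 v=3: DROP (t<22-4); WM=22

[0,17)=8 [18,29)=5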